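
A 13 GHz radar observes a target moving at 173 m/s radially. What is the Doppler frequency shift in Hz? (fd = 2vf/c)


fd = 2 * 173 * 13000000000.0 / 3e8 = 14993.3 Hz

14993.3 Hz


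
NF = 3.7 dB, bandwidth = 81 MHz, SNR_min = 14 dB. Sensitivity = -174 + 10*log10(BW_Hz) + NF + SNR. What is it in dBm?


10*log10(81000000.0) = 79.08
S = -174 + 79.08 + 3.7 + 14 = -77.2 dBm

-77.2 dBm


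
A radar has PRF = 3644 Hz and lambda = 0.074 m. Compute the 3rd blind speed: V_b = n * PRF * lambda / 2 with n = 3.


V_blind = 3 * 3644 * 0.074 / 2 = 404.5 m/s

404.5 m/s


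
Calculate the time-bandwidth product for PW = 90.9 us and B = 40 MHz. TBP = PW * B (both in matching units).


TBP = 90.9 * 40 = 3636.0

3636.0


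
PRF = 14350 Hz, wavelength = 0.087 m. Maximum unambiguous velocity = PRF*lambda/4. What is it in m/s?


V_ua = 14350 * 0.087 / 4 = 312.1 m/s

312.1 m/s


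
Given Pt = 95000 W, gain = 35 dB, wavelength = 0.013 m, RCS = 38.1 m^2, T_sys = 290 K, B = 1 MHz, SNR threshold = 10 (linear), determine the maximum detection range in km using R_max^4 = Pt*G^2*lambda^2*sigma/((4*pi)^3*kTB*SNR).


G_lin = 10^(35/10) = 3162.27766
R^4 = 95000 * 3162.27766^2 * 0.013^2 * 38.1 / ((4*pi)^3 * 1.38e-23 * 290 * 1000000.0 * 10)
R^4 = 7.70245e19 m^4
R_max = (7.70245e19)^(1/4) = 93682.2 m = 93.7 km

93.7 km


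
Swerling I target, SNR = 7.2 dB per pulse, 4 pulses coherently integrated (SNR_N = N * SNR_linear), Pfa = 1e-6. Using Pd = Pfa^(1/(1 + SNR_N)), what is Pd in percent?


SNR_lin = 10^(7.2/10) = 5.24807
SNR_N = 4 * 5.24807 = 20.99228
1/(1 + SNR_N) = 1/21.99228 = 0.0454705
Pd = (1e-6)^0.0454705 = 0.53355
Pd = 53.4%

53.4%


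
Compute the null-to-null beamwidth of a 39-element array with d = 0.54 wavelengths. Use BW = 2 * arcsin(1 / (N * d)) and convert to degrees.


1/(N*d) = 1/(39*0.54) = 0.047483
BW = 2*arcsin(0.047483) = 5.4 degrees

5.4 degrees


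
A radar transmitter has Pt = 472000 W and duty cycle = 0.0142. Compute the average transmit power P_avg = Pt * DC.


P_avg = 472000 * 0.0142 = 6702.4 W

6702.4 W


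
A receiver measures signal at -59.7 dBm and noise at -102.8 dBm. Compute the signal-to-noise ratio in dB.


SNR = -59.7 - (-102.8) = 43.1 dB

43.1 dB


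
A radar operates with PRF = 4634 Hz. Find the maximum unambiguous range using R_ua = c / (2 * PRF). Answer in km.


R_ua = 3e8 / (2 * 4634) = 32369.4 m = 32.4 km

32.4 km


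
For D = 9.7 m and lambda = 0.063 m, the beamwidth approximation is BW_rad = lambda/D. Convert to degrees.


BW_rad = 0.063 / 9.7 = 0.006495
BW_deg = 0.37 degrees

0.37 degrees


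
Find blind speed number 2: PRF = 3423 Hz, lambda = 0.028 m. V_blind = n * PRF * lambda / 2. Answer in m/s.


V_blind = 2 * 3423 * 0.028 / 2 = 95.8 m/s

95.8 m/s


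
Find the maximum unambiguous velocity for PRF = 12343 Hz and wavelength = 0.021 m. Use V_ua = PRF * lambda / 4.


V_ua = 12343 * 0.021 / 4 = 64.8 m/s

64.8 m/s


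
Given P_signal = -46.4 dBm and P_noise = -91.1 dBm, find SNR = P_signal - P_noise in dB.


SNR = -46.4 - (-91.1) = 44.7 dB

44.7 dB


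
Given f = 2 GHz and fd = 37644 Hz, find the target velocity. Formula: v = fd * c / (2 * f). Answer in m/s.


v = 37644 * 3e8 / (2 * 2000000000.0) = 2823.3 m/s

2823.3 m/s


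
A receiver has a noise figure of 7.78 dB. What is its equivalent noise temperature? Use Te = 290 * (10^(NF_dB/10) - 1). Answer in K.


NF_lin = 10^(7.78/10) = 5.997911
Te = 290 * (5.997911 - 1) = 1449.4 K

1449.4 K


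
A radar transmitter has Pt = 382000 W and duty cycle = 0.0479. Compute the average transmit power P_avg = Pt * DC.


P_avg = 382000 * 0.0479 = 18297.8 W

18297.8 W


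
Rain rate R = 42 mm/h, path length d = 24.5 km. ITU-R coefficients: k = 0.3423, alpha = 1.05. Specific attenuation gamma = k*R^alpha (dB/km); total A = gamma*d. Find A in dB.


gamma = 0.3423 * 42^1.05 = 17.330802 dB/km
A = 17.330802 * 24.5 = 424.6 dB

424.6 dB


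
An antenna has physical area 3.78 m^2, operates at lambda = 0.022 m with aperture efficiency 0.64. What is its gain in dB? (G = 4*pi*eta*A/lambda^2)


G_linear = 4*pi*0.64*3.78/0.022^2 = 62811.08
G_dB = 10*log10(62811.08) = 48.0 dB

48.0 dB


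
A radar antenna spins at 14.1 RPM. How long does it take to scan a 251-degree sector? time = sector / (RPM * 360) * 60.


t = 251 / (14.1 * 360) * 60 = 2.97 s

2.97 s


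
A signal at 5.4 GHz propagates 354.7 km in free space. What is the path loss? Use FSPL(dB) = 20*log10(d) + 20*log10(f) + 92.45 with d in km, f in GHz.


20*log10(354.7) = 51.0
20*log10(5.4) = 14.65
FSPL = 158.1 dB

158.1 dB


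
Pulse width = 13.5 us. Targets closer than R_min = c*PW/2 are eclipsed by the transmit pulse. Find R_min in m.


R_min = 3e8 * 13.5e-6 / 2 = 2025.0 m

2025.0 m


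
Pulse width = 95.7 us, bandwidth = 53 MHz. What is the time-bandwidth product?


TBP = 95.7 * 53 = 5072.1

5072.1


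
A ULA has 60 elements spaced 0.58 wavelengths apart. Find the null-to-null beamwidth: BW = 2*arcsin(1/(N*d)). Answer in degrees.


1/(N*d) = 1/(60*0.58) = 0.028736
BW = 2*arcsin(0.028736) = 3.3 degrees

3.3 degrees


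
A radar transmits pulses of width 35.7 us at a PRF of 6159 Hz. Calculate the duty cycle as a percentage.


DC = 35.7e-6 * 6159 * 100 = 21.99%

21.99%


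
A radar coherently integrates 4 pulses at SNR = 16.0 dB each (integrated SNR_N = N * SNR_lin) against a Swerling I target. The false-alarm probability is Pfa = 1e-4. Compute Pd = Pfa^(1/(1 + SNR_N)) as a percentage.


SNR_lin = 10^(16.0/10) = 39.81072
SNR_N = 4 * 39.81072 = 159.24288
1/(1 + SNR_N) = 1/160.24288 = 0.0062405
Pd = (1e-4)^0.0062405 = 0.94414
Pd = 94.4%

94.4%


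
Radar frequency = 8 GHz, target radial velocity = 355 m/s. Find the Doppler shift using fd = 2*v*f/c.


fd = 2 * 355 * 8000000000.0 / 3e8 = 18933.3 Hz

18933.3 Hz


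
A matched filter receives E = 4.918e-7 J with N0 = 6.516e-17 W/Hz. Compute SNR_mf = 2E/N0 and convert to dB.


SNR_lin = 2 * 4.918e-7 / 6.516e-17 = 1.51e10
SNR_dB = 10*log10(1.51e10) = 101.8 dB

101.8 dB


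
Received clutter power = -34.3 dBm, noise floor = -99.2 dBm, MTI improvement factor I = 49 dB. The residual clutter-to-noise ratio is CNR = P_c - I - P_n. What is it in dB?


CNR = -34.3 - 49 - (-99.2) = 15.9 dB

15.9 dB


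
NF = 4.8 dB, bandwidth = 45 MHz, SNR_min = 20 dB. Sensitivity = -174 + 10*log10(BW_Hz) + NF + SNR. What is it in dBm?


10*log10(45000000.0) = 76.53
S = -174 + 76.53 + 4.8 + 20 = -72.7 dBm

-72.7 dBm


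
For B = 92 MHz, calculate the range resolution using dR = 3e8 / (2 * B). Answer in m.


dR = 3e8 / (2 * 92000000.0) = 1.63 m

1.63 m


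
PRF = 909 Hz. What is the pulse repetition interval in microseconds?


PRI = 1/909 = 0.00110011 s = 1100.1 us

1100.1 us


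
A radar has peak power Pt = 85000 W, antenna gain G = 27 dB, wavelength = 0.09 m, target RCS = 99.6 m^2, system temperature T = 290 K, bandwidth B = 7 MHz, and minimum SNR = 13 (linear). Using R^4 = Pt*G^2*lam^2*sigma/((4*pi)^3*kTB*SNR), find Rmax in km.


G_lin = 10^(27/10) = 501.187234
R^4 = 85000 * 501.187234^2 * 0.09^2 * 99.6 / ((4*pi)^3 * 1.38e-23 * 290 * 7000000.0 * 13)
R^4 = 2.3835e19 m^4
R_max = (2.3835e19)^(1/4) = 69872.1 m = 69.9 km

69.9 km


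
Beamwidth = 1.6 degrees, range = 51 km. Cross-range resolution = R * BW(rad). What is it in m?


BW_rad = 0.027925268
CR = 51000 * 0.027925268 = 1424.2 m

1424.2 m


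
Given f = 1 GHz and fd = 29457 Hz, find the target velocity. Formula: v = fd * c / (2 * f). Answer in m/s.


v = 29457 * 3e8 / (2 * 1000000000.0) = 4418.6 m/s

4418.6 m/s


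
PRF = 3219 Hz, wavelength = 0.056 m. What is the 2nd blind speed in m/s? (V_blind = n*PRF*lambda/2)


V_blind = 2 * 3219 * 0.056 / 2 = 180.3 m/s

180.3 m/s


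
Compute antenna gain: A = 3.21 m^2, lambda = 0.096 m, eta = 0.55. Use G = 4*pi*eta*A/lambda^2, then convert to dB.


G_linear = 4*pi*0.55*3.21/0.096^2 = 2407.33
G_dB = 10*log10(2407.33) = 33.8 dB

33.8 dB


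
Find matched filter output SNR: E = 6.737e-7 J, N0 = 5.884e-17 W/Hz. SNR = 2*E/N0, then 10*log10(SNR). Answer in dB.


SNR_lin = 2 * 6.737e-7 / 5.884e-17 = 2.29e10
SNR_dB = 10*log10(2.29e10) = 103.6 dB

103.6 dB


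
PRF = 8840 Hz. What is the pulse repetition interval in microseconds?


PRI = 1/8840 = 0.0001131222 s = 113.1 us

113.1 us


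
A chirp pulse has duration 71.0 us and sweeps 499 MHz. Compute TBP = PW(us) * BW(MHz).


TBP = 71.0 * 499 = 35429.0

35429.0


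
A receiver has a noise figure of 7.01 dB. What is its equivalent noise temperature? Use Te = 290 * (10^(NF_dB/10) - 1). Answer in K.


NF_lin = 10^(7.01/10) = 5.023426
Te = 290 * (5.023426 - 1) = 1166.8 K

1166.8 K


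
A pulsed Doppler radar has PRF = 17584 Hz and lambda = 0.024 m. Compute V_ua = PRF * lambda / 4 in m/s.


V_ua = 17584 * 0.024 / 4 = 105.5 m/s

105.5 m/s


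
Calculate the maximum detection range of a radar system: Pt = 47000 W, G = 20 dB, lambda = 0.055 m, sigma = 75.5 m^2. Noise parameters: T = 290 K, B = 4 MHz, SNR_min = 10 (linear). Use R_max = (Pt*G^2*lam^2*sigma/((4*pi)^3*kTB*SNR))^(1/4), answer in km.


G_lin = 10^(20/10) = 100.0
R^4 = 47000 * 100.0^2 * 0.055^2 * 75.5 / ((4*pi)^3 * 1.38e-23 * 290 * 4000000.0 * 10)
R^4 = 3.37912e17 m^4
R_max = (3.37912e17)^(1/4) = 24110.2 m = 24.1 km

24.1 km


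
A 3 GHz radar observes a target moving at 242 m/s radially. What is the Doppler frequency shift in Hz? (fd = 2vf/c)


fd = 2 * 242 * 3000000000.0 / 3e8 = 4840.0 Hz

4840.0 Hz


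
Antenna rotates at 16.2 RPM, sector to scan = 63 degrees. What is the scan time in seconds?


t = 63 / (16.2 * 360) * 60 = 0.65 s

0.65 s


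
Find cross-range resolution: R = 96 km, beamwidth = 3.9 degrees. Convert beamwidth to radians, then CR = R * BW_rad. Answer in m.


BW_rad = 0.068067841
CR = 96000 * 0.068067841 = 6534.5 m

6534.5 m


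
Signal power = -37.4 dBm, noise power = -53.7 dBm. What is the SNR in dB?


SNR = -37.4 - (-53.7) = 16.3 dB

16.3 dB


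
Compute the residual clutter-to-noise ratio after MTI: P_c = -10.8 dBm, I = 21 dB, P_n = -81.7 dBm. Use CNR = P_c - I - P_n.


CNR = -10.8 - 21 - (-81.7) = 49.9 dB

49.9 dB


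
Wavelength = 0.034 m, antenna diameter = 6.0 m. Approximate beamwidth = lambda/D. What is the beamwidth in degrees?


BW_rad = 0.034 / 6.0 = 0.005667
BW_deg = 0.32 degrees

0.32 degrees


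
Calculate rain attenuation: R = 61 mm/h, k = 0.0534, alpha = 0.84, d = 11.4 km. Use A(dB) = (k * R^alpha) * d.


gamma = 0.0534 * 61^0.84 = 1.687401 dB/km
A = 1.687401 * 11.4 = 19.24 dB

19.24 dB


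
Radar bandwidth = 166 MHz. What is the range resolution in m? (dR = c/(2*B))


dR = 3e8 / (2 * 166000000.0) = 0.9 m

0.9 m


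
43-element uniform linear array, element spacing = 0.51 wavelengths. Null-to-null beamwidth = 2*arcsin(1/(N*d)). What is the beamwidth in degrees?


1/(N*d) = 1/(43*0.51) = 0.0456
BW = 2*arcsin(0.0456) = 5.2 degrees

5.2 degrees


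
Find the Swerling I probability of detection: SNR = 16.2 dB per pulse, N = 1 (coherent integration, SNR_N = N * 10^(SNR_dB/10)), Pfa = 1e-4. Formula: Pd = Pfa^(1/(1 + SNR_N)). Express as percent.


SNR_lin = 10^(16.2/10) = 41.68694
SNR_N = 1 * 41.68694 = 41.68694
1/(1 + SNR_N) = 1/42.68694 = 0.0234264
Pd = (1e-4)^0.0234264 = 0.80592
Pd = 80.6%

80.6%


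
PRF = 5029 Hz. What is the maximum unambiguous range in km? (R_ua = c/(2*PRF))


R_ua = 3e8 / (2 * 5029) = 29827.0 m = 29.8 km

29.8 km


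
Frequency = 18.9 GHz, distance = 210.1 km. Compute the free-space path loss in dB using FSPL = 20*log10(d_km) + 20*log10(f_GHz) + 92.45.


20*log10(210.1) = 46.45
20*log10(18.9) = 25.53
FSPL = 164.4 dB

164.4 dB


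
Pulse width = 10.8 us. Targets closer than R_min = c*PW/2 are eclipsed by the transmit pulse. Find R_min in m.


R_min = 3e8 * 10.8e-6 / 2 = 1620.0 m

1620.0 m


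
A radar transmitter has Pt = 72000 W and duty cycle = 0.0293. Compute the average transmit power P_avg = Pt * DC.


P_avg = 72000 * 0.0293 = 2109.6 W

2109.6 W


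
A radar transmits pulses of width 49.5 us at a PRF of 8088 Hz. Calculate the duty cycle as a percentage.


DC = 49.5e-6 * 8088 * 100 = 40.04%

40.04%


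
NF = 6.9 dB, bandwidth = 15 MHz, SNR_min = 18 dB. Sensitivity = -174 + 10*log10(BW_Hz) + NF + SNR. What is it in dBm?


10*log10(15000000.0) = 71.76
S = -174 + 71.76 + 6.9 + 18 = -77.3 dBm

-77.3 dBm


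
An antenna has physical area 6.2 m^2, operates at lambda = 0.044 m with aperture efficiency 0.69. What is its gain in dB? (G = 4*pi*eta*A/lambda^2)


G_linear = 4*pi*0.69*6.2/0.044^2 = 27768.04
G_dB = 10*log10(27768.04) = 44.4 dB

44.4 dB


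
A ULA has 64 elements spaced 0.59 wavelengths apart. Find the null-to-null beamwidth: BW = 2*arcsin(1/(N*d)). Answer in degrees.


1/(N*d) = 1/(64*0.59) = 0.026483
BW = 2*arcsin(0.026483) = 3.0 degrees

3.0 degrees


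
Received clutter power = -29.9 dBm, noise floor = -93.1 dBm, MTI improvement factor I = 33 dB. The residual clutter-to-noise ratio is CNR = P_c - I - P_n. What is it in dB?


CNR = -29.9 - 33 - (-93.1) = 30.2 dB

30.2 dB


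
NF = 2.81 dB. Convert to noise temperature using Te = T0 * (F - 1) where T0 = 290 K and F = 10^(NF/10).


NF_lin = 10^(2.81/10) = 1.909853
Te = 290 * (1.909853 - 1) = 263.9 K

263.9 K


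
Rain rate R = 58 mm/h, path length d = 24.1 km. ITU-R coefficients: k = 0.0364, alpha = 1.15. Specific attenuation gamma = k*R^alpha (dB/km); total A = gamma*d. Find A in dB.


gamma = 0.0364 * 58^1.15 = 3.881893 dB/km
A = 3.881893 * 24.1 = 93.55 dB

93.55 dB


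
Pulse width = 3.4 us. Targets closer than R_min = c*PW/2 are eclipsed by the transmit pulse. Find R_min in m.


R_min = 3e8 * 3.4e-6 / 2 = 510.0 m

510.0 m


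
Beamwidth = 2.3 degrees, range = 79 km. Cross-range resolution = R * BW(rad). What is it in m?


BW_rad = 0.040142573
CR = 79000 * 0.040142573 = 3171.3 m

3171.3 m


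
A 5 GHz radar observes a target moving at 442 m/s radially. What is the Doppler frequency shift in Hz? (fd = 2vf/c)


fd = 2 * 442 * 5000000000.0 / 3e8 = 14733.3 Hz

14733.3 Hz


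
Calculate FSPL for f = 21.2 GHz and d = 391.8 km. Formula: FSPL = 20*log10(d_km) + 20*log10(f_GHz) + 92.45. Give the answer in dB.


20*log10(391.8) = 51.86
20*log10(21.2) = 26.53
FSPL = 170.8 dB

170.8 dB


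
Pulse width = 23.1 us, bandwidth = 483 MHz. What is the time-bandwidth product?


TBP = 23.1 * 483 = 11157.3

11157.3


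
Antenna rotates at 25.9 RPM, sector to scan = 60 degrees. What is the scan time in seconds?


t = 60 / (25.9 * 360) * 60 = 0.39 s

0.39 s


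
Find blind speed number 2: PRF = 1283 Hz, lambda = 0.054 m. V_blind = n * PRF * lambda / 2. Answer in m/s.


V_blind = 2 * 1283 * 0.054 / 2 = 69.3 m/s

69.3 m/s


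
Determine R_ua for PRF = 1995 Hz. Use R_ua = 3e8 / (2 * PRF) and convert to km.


R_ua = 3e8 / (2 * 1995) = 75188.0 m = 75.2 km

75.2 km


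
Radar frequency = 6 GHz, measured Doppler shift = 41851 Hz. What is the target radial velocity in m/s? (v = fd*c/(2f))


v = 41851 * 3e8 / (2 * 6000000000.0) = 1046.3 m/s

1046.3 m/s


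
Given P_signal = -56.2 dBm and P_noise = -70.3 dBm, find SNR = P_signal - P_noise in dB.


SNR = -56.2 - (-70.3) = 14.1 dB

14.1 dB


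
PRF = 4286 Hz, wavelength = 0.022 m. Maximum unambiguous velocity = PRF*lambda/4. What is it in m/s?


V_ua = 4286 * 0.022 / 4 = 23.6 m/s

23.6 m/s


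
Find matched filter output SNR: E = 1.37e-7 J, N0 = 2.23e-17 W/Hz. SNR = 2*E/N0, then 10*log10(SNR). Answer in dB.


SNR_lin = 2 * 1.37e-7 / 2.23e-17 = 1.229e10
SNR_dB = 10*log10(1.229e10) = 100.9 dB

100.9 dB


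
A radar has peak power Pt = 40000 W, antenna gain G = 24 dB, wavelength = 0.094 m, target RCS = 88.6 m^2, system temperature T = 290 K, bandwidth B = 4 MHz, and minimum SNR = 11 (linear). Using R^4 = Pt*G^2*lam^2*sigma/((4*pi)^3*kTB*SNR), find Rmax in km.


G_lin = 10^(24/10) = 251.188643
R^4 = 40000 * 251.188643^2 * 0.094^2 * 88.6 / ((4*pi)^3 * 1.38e-23 * 290 * 4000000.0 * 11)
R^4 = 5.65445e18 m^4
R_max = (5.65445e18)^(1/4) = 48763.8 m = 48.8 km

48.8 km


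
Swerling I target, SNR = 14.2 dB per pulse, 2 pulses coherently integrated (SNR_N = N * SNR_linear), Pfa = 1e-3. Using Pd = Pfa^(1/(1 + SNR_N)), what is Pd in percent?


SNR_lin = 10^(14.2/10) = 26.30268
SNR_N = 2 * 26.30268 = 52.60536
1/(1 + SNR_N) = 1/53.60536 = 0.0186549
Pd = (1e-3)^0.0186549 = 0.87909
Pd = 87.9%

87.9%


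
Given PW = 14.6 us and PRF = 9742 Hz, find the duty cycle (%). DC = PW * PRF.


DC = 14.6e-6 * 9742 * 100 = 14.22%

14.22%


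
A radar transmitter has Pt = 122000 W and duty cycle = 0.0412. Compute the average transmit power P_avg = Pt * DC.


P_avg = 122000 * 0.0412 = 5026.4 W

5026.4 W


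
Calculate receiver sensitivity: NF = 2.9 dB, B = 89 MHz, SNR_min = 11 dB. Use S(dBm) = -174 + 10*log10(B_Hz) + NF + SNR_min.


10*log10(89000000.0) = 79.49
S = -174 + 79.49 + 2.9 + 11 = -80.6 dBm

-80.6 dBm


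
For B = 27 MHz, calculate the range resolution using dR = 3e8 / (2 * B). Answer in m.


dR = 3e8 / (2 * 27000000.0) = 5.56 m

5.56 m


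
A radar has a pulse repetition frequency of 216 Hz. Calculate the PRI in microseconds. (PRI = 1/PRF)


PRI = 1/216 = 0.0046296296 s = 4629.6 us

4629.6 us


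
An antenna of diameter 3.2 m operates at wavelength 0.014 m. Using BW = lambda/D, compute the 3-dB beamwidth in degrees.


BW_rad = 0.014 / 3.2 = 0.004375
BW_deg = 0.25 degrees

0.25 degrees


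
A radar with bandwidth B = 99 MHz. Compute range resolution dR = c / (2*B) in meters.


dR = 3e8 / (2 * 99000000.0) = 1.52 m

1.52 m


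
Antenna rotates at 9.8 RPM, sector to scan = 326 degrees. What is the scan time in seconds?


t = 326 / (9.8 * 360) * 60 = 5.54 s

5.54 s


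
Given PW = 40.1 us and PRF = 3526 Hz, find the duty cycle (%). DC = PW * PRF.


DC = 40.1e-6 * 3526 * 100 = 14.14%

14.14%


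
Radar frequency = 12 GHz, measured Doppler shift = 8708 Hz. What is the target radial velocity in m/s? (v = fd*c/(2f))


v = 8708 * 3e8 / (2 * 12000000000.0) = 108.9 m/s

108.9 m/s


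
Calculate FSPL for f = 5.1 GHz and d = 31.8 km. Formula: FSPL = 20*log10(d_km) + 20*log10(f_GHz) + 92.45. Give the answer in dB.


20*log10(31.8) = 30.05
20*log10(5.1) = 14.15
FSPL = 136.6 dB

136.6 dB


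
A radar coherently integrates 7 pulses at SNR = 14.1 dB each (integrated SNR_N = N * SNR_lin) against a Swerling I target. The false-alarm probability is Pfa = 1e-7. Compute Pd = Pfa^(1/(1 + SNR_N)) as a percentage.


SNR_lin = 10^(14.1/10) = 25.70396
SNR_N = 7 * 25.70396 = 179.92772
1/(1 + SNR_N) = 1/180.92772 = 0.0055271
Pd = (1e-7)^0.0055271 = 0.91477
Pd = 91.5%

91.5%


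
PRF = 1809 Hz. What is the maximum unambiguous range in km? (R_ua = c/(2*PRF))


R_ua = 3e8 / (2 * 1809) = 82918.7 m = 82.9 km

82.9 km


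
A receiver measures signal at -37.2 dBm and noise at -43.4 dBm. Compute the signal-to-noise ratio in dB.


SNR = -37.2 - (-43.4) = 6.2 dB

6.2 dB


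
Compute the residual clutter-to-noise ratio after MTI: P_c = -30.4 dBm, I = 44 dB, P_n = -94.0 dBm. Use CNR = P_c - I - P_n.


CNR = -30.4 - 44 - (-94.0) = 19.6 dB

19.6 dB


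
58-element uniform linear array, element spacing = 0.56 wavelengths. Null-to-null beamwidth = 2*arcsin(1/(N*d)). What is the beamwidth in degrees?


1/(N*d) = 1/(58*0.56) = 0.030788
BW = 2*arcsin(0.030788) = 3.5 degrees

3.5 degrees


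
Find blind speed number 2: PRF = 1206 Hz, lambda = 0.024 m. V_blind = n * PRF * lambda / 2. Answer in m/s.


V_blind = 2 * 1206 * 0.024 / 2 = 28.9 m/s

28.9 m/s


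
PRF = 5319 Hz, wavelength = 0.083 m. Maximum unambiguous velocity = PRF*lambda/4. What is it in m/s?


V_ua = 5319 * 0.083 / 4 = 110.4 m/s

110.4 m/s


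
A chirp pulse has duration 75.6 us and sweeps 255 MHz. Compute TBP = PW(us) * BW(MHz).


TBP = 75.6 * 255 = 19278.0

19278.0


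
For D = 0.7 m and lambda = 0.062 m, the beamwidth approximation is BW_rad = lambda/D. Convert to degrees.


BW_rad = 0.062 / 0.7 = 0.088571
BW_deg = 5.07 degrees

5.07 degrees


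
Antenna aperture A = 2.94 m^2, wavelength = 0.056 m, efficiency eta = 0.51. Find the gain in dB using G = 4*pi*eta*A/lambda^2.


G_linear = 4*pi*0.51*2.94/0.056^2 = 6008.3
G_dB = 10*log10(6008.3) = 37.8 dB

37.8 dB


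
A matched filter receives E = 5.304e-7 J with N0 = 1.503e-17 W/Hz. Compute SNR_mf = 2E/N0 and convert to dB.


SNR_lin = 2 * 5.304e-7 / 1.503e-17 = 7.058e10
SNR_dB = 10*log10(7.058e10) = 108.5 dB

108.5 dB


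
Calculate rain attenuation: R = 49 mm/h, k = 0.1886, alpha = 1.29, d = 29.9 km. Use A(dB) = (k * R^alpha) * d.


gamma = 0.1886 * 49^1.29 = 28.568973 dB/km
A = 28.568973 * 29.9 = 854.21 dB

854.21 dB


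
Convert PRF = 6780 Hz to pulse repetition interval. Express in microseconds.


PRI = 1/6780 = 0.0001474926 s = 147.5 us

147.5 us


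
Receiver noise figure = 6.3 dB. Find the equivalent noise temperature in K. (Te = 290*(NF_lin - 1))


NF_lin = 10^(6.3/10) = 4.265795
Te = 290 * (4.265795 - 1) = 947.1 K

947.1 K


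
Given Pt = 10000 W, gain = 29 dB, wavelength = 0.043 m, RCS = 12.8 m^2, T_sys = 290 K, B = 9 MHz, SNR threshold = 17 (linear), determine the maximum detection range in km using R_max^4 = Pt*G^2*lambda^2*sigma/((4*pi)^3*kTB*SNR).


G_lin = 10^(29/10) = 794.328235
R^4 = 10000 * 794.328235^2 * 0.043^2 * 12.8 / ((4*pi)^3 * 1.38e-23 * 290 * 9000000.0 * 17)
R^4 = 1.22899e17 m^4
R_max = (1.22899e17)^(1/4) = 18723.5 m = 18.7 km

18.7 km


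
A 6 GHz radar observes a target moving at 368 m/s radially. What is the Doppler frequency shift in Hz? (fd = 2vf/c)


fd = 2 * 368 * 6000000000.0 / 3e8 = 14720.0 Hz

14720.0 Hz


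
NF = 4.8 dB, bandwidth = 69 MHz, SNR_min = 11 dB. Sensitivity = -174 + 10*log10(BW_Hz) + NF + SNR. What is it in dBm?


10*log10(69000000.0) = 78.39
S = -174 + 78.39 + 4.8 + 11 = -79.8 dBm

-79.8 dBm


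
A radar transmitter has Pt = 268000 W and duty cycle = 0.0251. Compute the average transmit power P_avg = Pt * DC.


P_avg = 268000 * 0.0251 = 6726.8 W

6726.8 W


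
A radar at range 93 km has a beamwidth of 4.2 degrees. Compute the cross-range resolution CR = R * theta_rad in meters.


BW_rad = 0.073303829
CR = 93000 * 0.073303829 = 6817.3 m

6817.3 m


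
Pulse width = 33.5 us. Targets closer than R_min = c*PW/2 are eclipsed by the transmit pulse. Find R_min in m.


R_min = 3e8 * 33.5e-6 / 2 = 5025.0 m

5025.0 m


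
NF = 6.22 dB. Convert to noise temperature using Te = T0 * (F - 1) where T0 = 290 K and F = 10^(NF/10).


NF_lin = 10^(6.22/10) = 4.187936
Te = 290 * (4.187936 - 1) = 924.5 K

924.5 K


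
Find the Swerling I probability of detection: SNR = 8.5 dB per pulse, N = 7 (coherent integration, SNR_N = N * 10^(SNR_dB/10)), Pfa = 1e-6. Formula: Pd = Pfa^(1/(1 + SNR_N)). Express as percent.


SNR_lin = 10^(8.5/10) = 7.07946
SNR_N = 7 * 7.07946 = 49.55622
1/(1 + SNR_N) = 1/50.55622 = 0.01978
Pd = (1e-6)^0.01978 = 0.76089
Pd = 76.1%

76.1%


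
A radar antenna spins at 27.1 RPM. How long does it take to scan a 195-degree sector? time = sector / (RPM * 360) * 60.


t = 195 / (27.1 * 360) * 60 = 1.2 s

1.2 s


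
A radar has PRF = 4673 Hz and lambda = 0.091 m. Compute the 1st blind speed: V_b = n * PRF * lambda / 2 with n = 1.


V_blind = 1 * 4673 * 0.091 / 2 = 212.6 m/s

212.6 m/s


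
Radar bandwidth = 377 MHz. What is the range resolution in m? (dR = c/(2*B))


dR = 3e8 / (2 * 377000000.0) = 0.4 m

0.4 m


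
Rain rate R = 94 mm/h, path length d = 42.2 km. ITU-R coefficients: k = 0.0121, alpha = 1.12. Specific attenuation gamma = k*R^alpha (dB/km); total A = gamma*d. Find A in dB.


gamma = 0.0121 * 94^1.12 = 1.961953 dB/km
A = 1.961953 * 42.2 = 82.79 dB

82.79 dB


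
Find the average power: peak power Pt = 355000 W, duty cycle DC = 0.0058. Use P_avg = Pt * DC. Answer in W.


P_avg = 355000 * 0.0058 = 2059.0 W

2059.0 W


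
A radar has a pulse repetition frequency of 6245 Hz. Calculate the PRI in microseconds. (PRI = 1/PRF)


PRI = 1/6245 = 0.0001601281 s = 160.1 us

160.1 us


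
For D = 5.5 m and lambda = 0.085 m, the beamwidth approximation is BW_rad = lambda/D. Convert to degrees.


BW_rad = 0.085 / 5.5 = 0.015455
BW_deg = 0.89 degrees

0.89 degrees


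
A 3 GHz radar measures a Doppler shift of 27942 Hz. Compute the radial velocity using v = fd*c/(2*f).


v = 27942 * 3e8 / (2 * 3000000000.0) = 1397.1 m/s

1397.1 m/s


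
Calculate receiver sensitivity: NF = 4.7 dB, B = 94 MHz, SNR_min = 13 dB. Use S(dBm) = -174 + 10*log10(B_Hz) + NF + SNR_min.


10*log10(94000000.0) = 79.73
S = -174 + 79.73 + 4.7 + 13 = -76.6 dBm

-76.6 dBm


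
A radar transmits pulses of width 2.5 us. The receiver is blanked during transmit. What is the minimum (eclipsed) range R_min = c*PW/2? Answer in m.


R_min = 3e8 * 2.5e-6 / 2 = 375.0 m

375.0 m


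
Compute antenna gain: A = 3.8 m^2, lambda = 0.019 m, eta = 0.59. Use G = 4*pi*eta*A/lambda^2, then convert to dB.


G_linear = 4*pi*0.59*3.8/0.019^2 = 78043.78
G_dB = 10*log10(78043.78) = 48.9 dB

48.9 dB


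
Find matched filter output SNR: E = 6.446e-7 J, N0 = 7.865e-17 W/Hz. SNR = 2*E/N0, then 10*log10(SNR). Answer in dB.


SNR_lin = 2 * 6.446e-7 / 7.865e-17 = 1.639e10
SNR_dB = 10*log10(1.639e10) = 102.1 dB

102.1 dB


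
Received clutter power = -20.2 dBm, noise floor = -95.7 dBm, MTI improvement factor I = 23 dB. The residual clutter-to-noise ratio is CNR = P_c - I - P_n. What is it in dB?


CNR = -20.2 - 23 - (-95.7) = 52.5 dB

52.5 dB


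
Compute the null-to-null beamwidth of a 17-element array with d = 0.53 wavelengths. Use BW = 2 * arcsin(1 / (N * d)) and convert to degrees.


1/(N*d) = 1/(17*0.53) = 0.110988
BW = 2*arcsin(0.110988) = 12.7 degrees

12.7 degrees


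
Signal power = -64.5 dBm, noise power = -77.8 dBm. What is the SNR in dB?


SNR = -64.5 - (-77.8) = 13.3 dB

13.3 dB


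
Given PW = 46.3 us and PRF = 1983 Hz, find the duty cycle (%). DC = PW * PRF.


DC = 46.3e-6 * 1983 * 100 = 9.18%

9.18%


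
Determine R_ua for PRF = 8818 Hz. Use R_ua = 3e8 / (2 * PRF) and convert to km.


R_ua = 3e8 / (2 * 8818) = 17010.7 m = 17.0 km

17.0 km


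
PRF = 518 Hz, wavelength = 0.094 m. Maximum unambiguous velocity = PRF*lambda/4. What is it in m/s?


V_ua = 518 * 0.094 / 4 = 12.2 m/s

12.2 m/s


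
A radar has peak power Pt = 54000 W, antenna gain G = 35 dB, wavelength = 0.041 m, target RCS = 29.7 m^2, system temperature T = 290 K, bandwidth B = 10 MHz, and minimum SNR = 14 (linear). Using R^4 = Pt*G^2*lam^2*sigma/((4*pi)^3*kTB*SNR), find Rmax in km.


G_lin = 10^(35/10) = 3162.27766
R^4 = 54000 * 3162.27766^2 * 0.041^2 * 29.7 / ((4*pi)^3 * 1.38e-23 * 290 * 10000000.0 * 14)
R^4 = 2.42484e19 m^4
R_max = (2.42484e19)^(1/4) = 70173.1 m = 70.2 km

70.2 km


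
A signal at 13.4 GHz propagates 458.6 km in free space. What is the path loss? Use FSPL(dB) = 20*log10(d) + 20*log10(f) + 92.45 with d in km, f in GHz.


20*log10(458.6) = 53.23
20*log10(13.4) = 22.54
FSPL = 168.2 dB

168.2 dB


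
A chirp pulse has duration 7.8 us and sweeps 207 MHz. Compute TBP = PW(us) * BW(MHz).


TBP = 7.8 * 207 = 1614.6

1614.6


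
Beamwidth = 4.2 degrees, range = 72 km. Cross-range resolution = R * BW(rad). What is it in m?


BW_rad = 0.073303829
CR = 72000 * 0.073303829 = 5277.9 m

5277.9 m


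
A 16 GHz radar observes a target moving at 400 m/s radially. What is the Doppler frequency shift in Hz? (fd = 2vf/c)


fd = 2 * 400 * 16000000000.0 / 3e8 = 42666.7 Hz

42666.7 Hz


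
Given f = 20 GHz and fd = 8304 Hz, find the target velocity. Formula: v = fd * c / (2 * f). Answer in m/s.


v = 8304 * 3e8 / (2 * 20000000000.0) = 62.3 m/s

62.3 m/s


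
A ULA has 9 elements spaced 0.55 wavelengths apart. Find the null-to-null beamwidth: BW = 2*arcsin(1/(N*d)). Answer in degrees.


1/(N*d) = 1/(9*0.55) = 0.20202
BW = 2*arcsin(0.20202) = 23.3 degrees

23.3 degrees


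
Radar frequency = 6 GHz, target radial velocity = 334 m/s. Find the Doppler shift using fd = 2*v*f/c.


fd = 2 * 334 * 6000000000.0 / 3e8 = 13360.0 Hz

13360.0 Hz


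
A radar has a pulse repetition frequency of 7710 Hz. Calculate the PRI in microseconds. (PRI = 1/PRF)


PRI = 1/7710 = 0.0001297017 s = 129.7 us

129.7 us


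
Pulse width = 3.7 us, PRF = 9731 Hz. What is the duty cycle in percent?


DC = 3.7e-6 * 9731 * 100 = 3.6%

3.6%


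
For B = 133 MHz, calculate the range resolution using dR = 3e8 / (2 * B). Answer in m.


dR = 3e8 / (2 * 133000000.0) = 1.13 m

1.13 m


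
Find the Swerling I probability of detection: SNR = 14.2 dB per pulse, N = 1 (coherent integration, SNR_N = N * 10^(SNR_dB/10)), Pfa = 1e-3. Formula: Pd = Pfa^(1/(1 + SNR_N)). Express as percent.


SNR_lin = 10^(14.2/10) = 26.30268
SNR_N = 1 * 26.30268 = 26.30268
1/(1 + SNR_N) = 1/27.30268 = 0.0366264
Pd = (1e-3)^0.0366264 = 0.77646
Pd = 77.6%

77.6%


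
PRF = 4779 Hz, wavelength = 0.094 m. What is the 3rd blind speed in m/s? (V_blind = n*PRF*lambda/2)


V_blind = 3 * 4779 * 0.094 / 2 = 673.8 m/s

673.8 m/s


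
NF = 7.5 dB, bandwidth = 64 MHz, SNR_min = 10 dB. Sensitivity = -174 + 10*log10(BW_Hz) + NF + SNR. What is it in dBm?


10*log10(64000000.0) = 78.06
S = -174 + 78.06 + 7.5 + 10 = -78.4 dBm

-78.4 dBm


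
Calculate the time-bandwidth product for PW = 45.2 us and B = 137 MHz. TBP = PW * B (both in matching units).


TBP = 45.2 * 137 = 6192.4

6192.4


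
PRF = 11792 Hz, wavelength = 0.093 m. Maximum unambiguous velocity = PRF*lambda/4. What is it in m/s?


V_ua = 11792 * 0.093 / 4 = 274.2 m/s

274.2 m/s


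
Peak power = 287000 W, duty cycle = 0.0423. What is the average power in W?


P_avg = 287000 * 0.0423 = 12140.1 W

12140.1 W


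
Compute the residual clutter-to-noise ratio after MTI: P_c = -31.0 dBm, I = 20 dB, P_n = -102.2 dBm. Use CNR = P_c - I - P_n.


CNR = -31.0 - 20 - (-102.2) = 51.2 dB

51.2 dB


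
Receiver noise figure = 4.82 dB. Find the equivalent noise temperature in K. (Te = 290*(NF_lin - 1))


NF_lin = 10^(4.82/10) = 3.033891
Te = 290 * (3.033891 - 1) = 589.8 K

589.8 K


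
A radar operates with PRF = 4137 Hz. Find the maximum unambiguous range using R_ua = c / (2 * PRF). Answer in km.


R_ua = 3e8 / (2 * 4137) = 36258.2 m = 36.3 km

36.3 km


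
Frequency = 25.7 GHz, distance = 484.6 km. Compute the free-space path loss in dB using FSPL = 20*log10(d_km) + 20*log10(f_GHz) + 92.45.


20*log10(484.6) = 53.71
20*log10(25.7) = 28.2
FSPL = 174.4 dB

174.4 dB


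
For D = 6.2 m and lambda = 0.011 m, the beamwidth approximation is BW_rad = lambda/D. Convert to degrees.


BW_rad = 0.011 / 6.2 = 0.001774
BW_deg = 0.1 degrees

0.1 degrees


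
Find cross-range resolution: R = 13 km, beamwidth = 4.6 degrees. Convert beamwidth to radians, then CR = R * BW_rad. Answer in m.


BW_rad = 0.080285146
CR = 13000 * 0.080285146 = 1043.7 m

1043.7 m


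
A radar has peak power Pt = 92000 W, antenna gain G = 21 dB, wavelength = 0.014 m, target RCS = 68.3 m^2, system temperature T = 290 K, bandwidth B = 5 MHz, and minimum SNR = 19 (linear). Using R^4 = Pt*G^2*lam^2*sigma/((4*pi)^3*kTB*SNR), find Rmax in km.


G_lin = 10^(21/10) = 125.892541
R^4 = 92000 * 125.892541^2 * 0.014^2 * 68.3 / ((4*pi)^3 * 1.38e-23 * 290 * 5000000.0 * 19)
R^4 = 2.58723e16 m^4
R_max = (2.58723e16)^(1/4) = 12682.6 m = 12.7 km

12.7 km


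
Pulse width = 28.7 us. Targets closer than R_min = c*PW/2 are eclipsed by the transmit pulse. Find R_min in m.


R_min = 3e8 * 28.7e-6 / 2 = 4305.0 m

4305.0 m


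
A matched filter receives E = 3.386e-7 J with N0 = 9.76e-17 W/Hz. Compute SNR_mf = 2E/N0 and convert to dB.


SNR_lin = 2 * 3.386e-7 / 9.76e-17 = 6.939e9
SNR_dB = 10*log10(6.939e9) = 98.4 dB

98.4 dB


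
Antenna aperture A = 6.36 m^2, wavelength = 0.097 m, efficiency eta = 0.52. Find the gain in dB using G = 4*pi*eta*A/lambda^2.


G_linear = 4*pi*0.52*6.36/0.097^2 = 4416.99
G_dB = 10*log10(4416.99) = 36.5 dB

36.5 dB


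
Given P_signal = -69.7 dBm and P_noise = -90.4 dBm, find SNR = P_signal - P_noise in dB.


SNR = -69.7 - (-90.4) = 20.7 dB

20.7 dB


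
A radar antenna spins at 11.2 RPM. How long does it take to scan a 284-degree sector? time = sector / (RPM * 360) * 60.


t = 284 / (11.2 * 360) * 60 = 4.23 s

4.23 s


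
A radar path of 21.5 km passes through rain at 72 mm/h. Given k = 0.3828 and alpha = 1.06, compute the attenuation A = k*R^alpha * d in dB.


gamma = 0.3828 * 72^1.06 = 35.624139 dB/km
A = 35.624139 * 21.5 = 765.92 dB

765.92 dB


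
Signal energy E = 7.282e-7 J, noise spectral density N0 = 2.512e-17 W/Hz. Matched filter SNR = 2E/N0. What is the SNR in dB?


SNR_lin = 2 * 7.282e-7 / 2.512e-17 = 5.798e10
SNR_dB = 10*log10(5.798e10) = 107.6 dB

107.6 dB


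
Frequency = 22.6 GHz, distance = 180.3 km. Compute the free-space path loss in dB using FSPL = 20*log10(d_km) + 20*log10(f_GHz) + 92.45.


20*log10(180.3) = 45.12
20*log10(22.6) = 27.08
FSPL = 164.7 dB

164.7 dB


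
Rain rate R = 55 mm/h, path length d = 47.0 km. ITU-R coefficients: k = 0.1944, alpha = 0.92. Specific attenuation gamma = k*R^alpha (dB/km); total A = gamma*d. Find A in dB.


gamma = 0.1944 * 55^0.92 = 7.759432 dB/km
A = 7.759432 * 47.0 = 364.69 dB

364.69 dB


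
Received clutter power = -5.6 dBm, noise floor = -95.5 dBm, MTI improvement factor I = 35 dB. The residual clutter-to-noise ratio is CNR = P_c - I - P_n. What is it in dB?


CNR = -5.6 - 35 - (-95.5) = 54.9 dB

54.9 dB


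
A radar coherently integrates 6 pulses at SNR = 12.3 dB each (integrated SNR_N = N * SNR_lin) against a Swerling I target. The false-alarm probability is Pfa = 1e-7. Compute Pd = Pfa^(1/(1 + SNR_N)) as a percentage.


SNR_lin = 10^(12.3/10) = 16.98244
SNR_N = 6 * 16.98244 = 101.89464
1/(1 + SNR_N) = 1/102.89464 = 0.0097187
Pd = (1e-7)^0.0097187 = 0.85501
Pd = 85.5%

85.5%


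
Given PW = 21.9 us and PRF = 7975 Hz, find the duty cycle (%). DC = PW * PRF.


DC = 21.9e-6 * 7975 * 100 = 17.47%

17.47%


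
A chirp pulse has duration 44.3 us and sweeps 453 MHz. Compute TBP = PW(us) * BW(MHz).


TBP = 44.3 * 453 = 20067.9

20067.9


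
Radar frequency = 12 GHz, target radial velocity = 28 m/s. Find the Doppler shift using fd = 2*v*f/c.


fd = 2 * 28 * 12000000000.0 / 3e8 = 2240.0 Hz

2240.0 Hz


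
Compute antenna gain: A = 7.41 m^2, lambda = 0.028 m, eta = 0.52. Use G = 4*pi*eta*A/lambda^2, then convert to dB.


G_linear = 4*pi*0.52*7.41/0.028^2 = 61761.15
G_dB = 10*log10(61761.15) = 47.9 dB

47.9 dB


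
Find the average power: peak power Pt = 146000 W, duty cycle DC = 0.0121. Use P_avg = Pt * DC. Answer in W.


P_avg = 146000 * 0.0121 = 1766.6 W

1766.6 W


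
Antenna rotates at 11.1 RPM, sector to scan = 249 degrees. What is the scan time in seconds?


t = 249 / (11.1 * 360) * 60 = 3.74 s

3.74 s


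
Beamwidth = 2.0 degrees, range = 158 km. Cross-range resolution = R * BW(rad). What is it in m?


BW_rad = 0.034906585
CR = 158000 * 0.034906585 = 5515.2 m

5515.2 m


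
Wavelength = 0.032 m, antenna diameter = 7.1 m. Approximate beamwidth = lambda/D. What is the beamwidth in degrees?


BW_rad = 0.032 / 7.1 = 0.004507
BW_deg = 0.26 degrees

0.26 degrees


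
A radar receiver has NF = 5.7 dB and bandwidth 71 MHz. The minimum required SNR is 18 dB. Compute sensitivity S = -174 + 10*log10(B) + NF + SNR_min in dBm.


10*log10(71000000.0) = 78.51
S = -174 + 78.51 + 5.7 + 18 = -71.8 dBm

-71.8 dBm


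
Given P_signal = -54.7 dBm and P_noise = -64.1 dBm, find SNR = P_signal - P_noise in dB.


SNR = -54.7 - (-64.1) = 9.4 dB

9.4 dB


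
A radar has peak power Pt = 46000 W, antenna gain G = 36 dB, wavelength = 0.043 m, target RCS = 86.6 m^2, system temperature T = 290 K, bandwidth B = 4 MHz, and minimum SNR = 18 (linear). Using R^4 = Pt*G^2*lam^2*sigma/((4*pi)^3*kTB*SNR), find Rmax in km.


G_lin = 10^(36/10) = 3981.071706
R^4 = 46000 * 3981.071706^2 * 0.043^2 * 86.6 / ((4*pi)^3 * 1.38e-23 * 290 * 4000000.0 * 18)
R^4 = 2.04161e20 m^4
R_max = (2.04161e20)^(1/4) = 119534.5 m = 119.5 km

119.5 km


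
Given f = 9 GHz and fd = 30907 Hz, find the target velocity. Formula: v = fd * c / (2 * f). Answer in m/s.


v = 30907 * 3e8 / (2 * 9000000000.0) = 515.1 m/s

515.1 m/s


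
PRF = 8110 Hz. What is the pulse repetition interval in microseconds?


PRI = 1/8110 = 0.0001233046 s = 123.3 us

123.3 us


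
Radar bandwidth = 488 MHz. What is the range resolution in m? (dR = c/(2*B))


dR = 3e8 / (2 * 488000000.0) = 0.31 m

0.31 m


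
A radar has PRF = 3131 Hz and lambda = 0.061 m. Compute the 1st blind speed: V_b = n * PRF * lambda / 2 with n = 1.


V_blind = 1 * 3131 * 0.061 / 2 = 95.5 m/s

95.5 m/s


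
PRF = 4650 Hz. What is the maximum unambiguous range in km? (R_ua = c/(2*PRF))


R_ua = 3e8 / (2 * 4650) = 32258.1 m = 32.3 km

32.3 km


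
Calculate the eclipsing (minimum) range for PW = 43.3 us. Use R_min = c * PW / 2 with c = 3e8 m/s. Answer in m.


R_min = 3e8 * 43.3e-6 / 2 = 6495.0 m

6495.0 m


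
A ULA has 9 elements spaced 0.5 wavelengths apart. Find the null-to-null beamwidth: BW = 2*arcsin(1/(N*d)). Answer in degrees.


1/(N*d) = 1/(9*0.5) = 0.222222
BW = 2*arcsin(0.222222) = 25.7 degrees

25.7 degrees


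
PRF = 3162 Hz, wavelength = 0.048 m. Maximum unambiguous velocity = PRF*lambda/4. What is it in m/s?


V_ua = 3162 * 0.048 / 4 = 37.9 m/s

37.9 m/s


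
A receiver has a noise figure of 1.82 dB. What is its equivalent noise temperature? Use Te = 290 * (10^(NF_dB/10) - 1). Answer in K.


NF_lin = 10^(1.82/10) = 1.520548
Te = 290 * (1.520548 - 1) = 151.0 K

151.0 K


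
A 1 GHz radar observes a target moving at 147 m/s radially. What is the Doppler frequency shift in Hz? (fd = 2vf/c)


fd = 2 * 147 * 1000000000.0 / 3e8 = 980.0 Hz

980.0 Hz


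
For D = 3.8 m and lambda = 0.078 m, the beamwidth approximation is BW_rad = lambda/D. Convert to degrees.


BW_rad = 0.078 / 3.8 = 0.020526
BW_deg = 1.18 degrees

1.18 degrees


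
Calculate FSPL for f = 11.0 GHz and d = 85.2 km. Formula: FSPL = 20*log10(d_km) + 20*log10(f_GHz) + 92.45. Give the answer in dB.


20*log10(85.2) = 38.61
20*log10(11.0) = 20.83
FSPL = 151.9 dB

151.9 dB


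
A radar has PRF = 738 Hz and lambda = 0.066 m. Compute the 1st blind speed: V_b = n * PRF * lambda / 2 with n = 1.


V_blind = 1 * 738 * 0.066 / 2 = 24.4 m/s

24.4 m/s


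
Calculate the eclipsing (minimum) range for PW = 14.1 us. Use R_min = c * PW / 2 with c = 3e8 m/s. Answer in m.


R_min = 3e8 * 14.1e-6 / 2 = 2115.0 m

2115.0 m


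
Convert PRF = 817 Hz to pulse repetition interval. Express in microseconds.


PRI = 1/817 = 0.0012239902 s = 1224.0 us

1224.0 us


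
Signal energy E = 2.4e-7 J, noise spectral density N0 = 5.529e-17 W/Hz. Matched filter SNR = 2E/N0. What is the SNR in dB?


SNR_lin = 2 * 2.4e-7 / 5.529e-17 = 8.681e9
SNR_dB = 10*log10(8.681e9) = 99.4 dB

99.4 dB


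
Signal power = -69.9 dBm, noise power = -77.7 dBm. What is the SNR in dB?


SNR = -69.9 - (-77.7) = 7.8 dB

7.8 dB


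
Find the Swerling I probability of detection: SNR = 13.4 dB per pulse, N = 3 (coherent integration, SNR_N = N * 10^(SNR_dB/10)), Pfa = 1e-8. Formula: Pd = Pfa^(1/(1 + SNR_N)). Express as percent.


SNR_lin = 10^(13.4/10) = 21.87762
SNR_N = 3 * 21.87762 = 65.63286
1/(1 + SNR_N) = 1/66.63286 = 0.0150076
Pd = (1e-8)^0.0150076 = 0.75847
Pd = 75.8%

75.8%


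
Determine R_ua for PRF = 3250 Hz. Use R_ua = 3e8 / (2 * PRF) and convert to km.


R_ua = 3e8 / (2 * 3250) = 46153.8 m = 46.2 km

46.2 km
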